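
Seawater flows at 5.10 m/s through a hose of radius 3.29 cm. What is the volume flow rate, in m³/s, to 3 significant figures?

Q = 0.0173 m³/s

Q = A·v = 0.00340 m² × 5.10 m/s = 0.0173 m³/s.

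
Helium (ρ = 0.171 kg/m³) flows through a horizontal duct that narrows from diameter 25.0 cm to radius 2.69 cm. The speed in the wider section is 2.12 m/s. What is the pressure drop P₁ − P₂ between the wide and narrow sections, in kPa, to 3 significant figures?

ΔP ≈ 0.179 kPa

By continuity, v₂ = v₁·A₁/A₂ = 2.12·(491/22.7) = 45.8 m/s.
With no height change, Bernoulli's equation is P₁ + ½ρv₁² = P₂ + ½ρv₂².
P₁ − P₂ = ½·0.171·(45.8² − 2.12²) = ½·0.171·2090 = 179 Pa.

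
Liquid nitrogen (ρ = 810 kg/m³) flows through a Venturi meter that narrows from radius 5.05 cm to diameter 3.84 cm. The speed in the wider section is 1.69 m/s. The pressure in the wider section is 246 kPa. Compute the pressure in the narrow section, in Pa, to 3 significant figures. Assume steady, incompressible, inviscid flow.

P₂ = 192000 Pa

Continuity gives A₁v₁ = A₂v₂, so v₂ = (80.1 cm²)/(11.6 cm²) × 1.69 m/s = 11.7 m/s.
With no height change, Bernoulli's equation is P₁ + ½ρv₁² = P₂ + ½ρv₂².
P₂ = P₁ − ½ρ(v₂² − v₁²) = 246000 − ½·810·(11.7² − 1.69²) = 246000 − 54200 = 192000 Pa.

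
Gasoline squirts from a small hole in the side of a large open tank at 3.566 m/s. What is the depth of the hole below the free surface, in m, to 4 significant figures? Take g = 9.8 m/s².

For a small hole in a large open tank, ½v² = gh, giving h = v²/(2g).
h = 3.566²/(2·9.8) = 12.72/19.60 = 0.6488 m.

0.6488 m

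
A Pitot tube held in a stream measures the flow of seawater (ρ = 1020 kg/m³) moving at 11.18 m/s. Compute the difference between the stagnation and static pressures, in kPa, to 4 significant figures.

At the stagnation point the flow is brought to rest, so Bernoulli gives P_stag − P_static = ½ρv².
ΔP = ½·1020·11.18² = 63750 Pa.

ΔP ≈ 63.75 kPa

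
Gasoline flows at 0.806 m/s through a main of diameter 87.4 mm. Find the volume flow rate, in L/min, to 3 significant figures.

Q = A·v = 0.00600 m² × 0.806 m/s = 0.00484 m³/s.
Converting: 0.00484 m³/s × 60000 = 290 L/min.

Q ≈ 290 L/min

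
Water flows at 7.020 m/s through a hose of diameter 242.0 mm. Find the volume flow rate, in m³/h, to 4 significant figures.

Q = A·v = 0.04600 m² × 7.020 m/s = 0.3229 m³/s.
Converting: 0.3229 m³/s × 3600 = 1162 m³/h.

Q ≈ 1162 m³/h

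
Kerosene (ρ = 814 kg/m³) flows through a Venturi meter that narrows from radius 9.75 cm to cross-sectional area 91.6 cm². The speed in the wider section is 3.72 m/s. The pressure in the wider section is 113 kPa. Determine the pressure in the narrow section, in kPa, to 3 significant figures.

By continuity, v₂ = v₁·A₁/A₂ = 3.72·(299/91.6) = 12.1 m/s.
The pipe is horizontal, so Bernoulli reduces to P₁ + ½ρv₁² = P₂ + ½ρv₂².
P₂ = P₁ − ½ρ(v₂² − v₁²) = 113000 − ½·814·(12.1² − 3.72²) = 113000 − 54200 = 58800 Pa.

P₂ = 58.8 kPa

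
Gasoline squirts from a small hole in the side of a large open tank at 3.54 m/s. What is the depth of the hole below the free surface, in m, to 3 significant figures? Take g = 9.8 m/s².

Torricelli: v = √(2gh), so h = v²/(2g).
h = 3.54²/(2·9.8) = 12.5/19.60 = 0.639 m.

h ≈ 0.639 m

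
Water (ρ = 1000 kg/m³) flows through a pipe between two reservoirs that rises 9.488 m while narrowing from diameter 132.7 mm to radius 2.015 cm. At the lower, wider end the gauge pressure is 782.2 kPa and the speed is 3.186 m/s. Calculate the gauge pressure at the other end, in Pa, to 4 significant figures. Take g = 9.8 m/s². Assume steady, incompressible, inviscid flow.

Continuity gives A₁v₁ = A₂v₂, so v₂ = (138.3 cm²)/(12.76 cm²) × 3.186 m/s = 34.54 m/s.
Bernoulli: P₁ + ½ρv₁² + ρg h₁ = P₂ + ½ρv₂² + ρg h₂, so P₂ = P₁ + ½ρ(v₁² − v₂²) − ρg(h₂ − h₁).
P₂ = 782200 + ½·1000·(3.186² − 34.54²) − 1000·9.8·(+9.488) = 782200 + (-591600) − (92980) = 97640 Pa.

P₂ ≈ 97640 Pa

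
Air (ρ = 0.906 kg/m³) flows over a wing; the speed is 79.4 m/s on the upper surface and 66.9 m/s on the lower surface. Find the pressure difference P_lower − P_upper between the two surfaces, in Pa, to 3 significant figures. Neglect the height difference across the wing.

ΔP ≈ 828 Pa

The pressure is lower where the speed is higher: ΔP = ½ρ(v_up² − v_low²).
ΔP = ½·0.906·(79.4² − 66.9²) = 828 Pa.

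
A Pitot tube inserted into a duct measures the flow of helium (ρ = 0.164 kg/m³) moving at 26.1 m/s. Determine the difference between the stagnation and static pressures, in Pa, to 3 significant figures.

The dynamic pressure equals the rise in static pressure at the stagnation point: ΔP = ½ρv².
ΔP = ½·0.164·26.1² = 55.9 Pa.

ΔP = 55.9 Pa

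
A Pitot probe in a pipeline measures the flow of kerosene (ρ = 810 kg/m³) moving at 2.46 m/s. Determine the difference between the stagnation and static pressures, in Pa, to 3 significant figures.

At the stagnation point the flow is brought to rest, so Bernoulli gives P_stag − P_static = ½ρv².
ΔP = ½·810·2.46² = 2450 Pa.

2450 Pa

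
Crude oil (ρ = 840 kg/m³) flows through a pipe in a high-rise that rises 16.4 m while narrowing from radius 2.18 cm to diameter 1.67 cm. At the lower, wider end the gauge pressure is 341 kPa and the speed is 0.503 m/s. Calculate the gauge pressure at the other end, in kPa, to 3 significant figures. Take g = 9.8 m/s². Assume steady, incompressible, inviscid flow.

P₂ ≈ 201 kPa

Continuity gives A₁v₁ = A₂v₂, so v₂ = (14.9 cm²)/(2.19 cm²) × 0.503 m/s = 3.43 m/s.
Applying Bernoulli between the two ends and solving for P₂: P₂ = P₁ + ½ρ(v₁² − v₂²) − ρgΔh.
P₂ = 341000 + ½·840·(0.503² − 3.43²) − 840·9.8·(+16.4) = 341000 + (-4830) − (135000) = 201000 Pa.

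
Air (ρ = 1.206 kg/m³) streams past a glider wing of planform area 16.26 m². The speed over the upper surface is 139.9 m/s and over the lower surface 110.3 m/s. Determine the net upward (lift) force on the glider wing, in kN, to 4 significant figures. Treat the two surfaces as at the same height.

The faster flow above has the lower pressure; Bernoulli (same height) gives ΔP = ½ρ(v_up² − v_low²).
ΔP = ½·1.206·(139.9² − 110.3²) = 4466 Pa.
Lift = ΔP · A = 4466 × 16.26 = 72610 N.

F ≈ 72.61 kN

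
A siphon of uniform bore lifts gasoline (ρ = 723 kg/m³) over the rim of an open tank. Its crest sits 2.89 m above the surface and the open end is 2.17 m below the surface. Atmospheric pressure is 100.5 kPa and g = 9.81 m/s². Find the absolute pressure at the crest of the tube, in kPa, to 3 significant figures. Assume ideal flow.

P_top ≈ 64.6 kPa

Bernoulli surface→outlet gives ½v² = g·h_out, so v = √(2·9.81·2.17) = 6.52 m/s.
With constant cross-section the crest speed equals v; applying Bernoulli from the surface up to the crest, P_top = P_atm − ½ρv² − ρg·h_top.
P_top = 100500 − ½·723·6.52² − 723·9.81·2.89 = 64600 Pa.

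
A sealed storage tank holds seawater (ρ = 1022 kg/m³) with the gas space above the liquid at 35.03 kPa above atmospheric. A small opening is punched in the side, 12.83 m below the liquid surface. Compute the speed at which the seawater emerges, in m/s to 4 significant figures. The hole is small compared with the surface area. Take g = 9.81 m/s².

Take point 1 at the surface (v₁ ≈ 0) and point 2 at the hole (at atmospheric pressure). Bernoulli: P₁ + ρg h = P_atm + ½ρv₂².
With P₁ − P_atm = 35030 Pa, v₂ = √(2gh + 2ΔP/ρ) = √(2·9.81·12.83 + 2·35030/1022) = 17.90 m/s.

17.90 m/s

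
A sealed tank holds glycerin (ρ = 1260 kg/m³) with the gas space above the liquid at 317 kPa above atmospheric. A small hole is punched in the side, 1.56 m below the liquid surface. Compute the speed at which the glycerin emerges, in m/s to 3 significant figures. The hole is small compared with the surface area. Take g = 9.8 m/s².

Take point 1 at the surface (v₁ ≈ 0) and point 2 at the hole (at atmospheric pressure). Bernoulli: P₁ + ρg h = P_atm + ½ρv₂².
With P₁ − P_atm = 317000 Pa, v₂ = √(2gh + 2ΔP/ρ) = √(2·9.8·1.56 + 2·317000/1260) = 23.1 m/s.

23.1 m/s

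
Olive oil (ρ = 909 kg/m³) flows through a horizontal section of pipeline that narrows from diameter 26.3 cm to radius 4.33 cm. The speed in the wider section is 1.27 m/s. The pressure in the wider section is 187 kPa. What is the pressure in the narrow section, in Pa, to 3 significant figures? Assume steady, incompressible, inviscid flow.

P₂ = 125000 Pa

By continuity, v₂ = v₁·A₁/A₂ = 1.27·(543/58.9) = 11.7 m/s.
The pipe is horizontal, so Bernoulli reduces to P₁ + ½ρv₁² = P₂ + ½ρv₂².
P₂ = P₁ − ½ρ(v₂² − v₁²) = 187000 − ½·909·(11.7² − 1.27²) = 187000 − 61600 = 125000 Pa.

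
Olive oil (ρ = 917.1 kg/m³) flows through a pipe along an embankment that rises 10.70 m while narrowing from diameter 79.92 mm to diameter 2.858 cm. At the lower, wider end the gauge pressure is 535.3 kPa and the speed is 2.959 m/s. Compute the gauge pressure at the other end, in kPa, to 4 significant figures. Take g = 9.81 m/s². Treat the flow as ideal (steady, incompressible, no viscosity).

The volume flow rate is constant, so v₂ = (A₁/A₂)v₁ = (50.17/6.415)·2.959 = 23.14 m/s.
Applying Bernoulli between the two ends and solving for P₂: P₂ = P₁ + ½ρ(v₁² − v₂²) − ρgΔh.
P₂ = 535300 + ½·917.1·(2.959² − 23.14²) − 917.1·9.81·(+10.70) = 535300 + (-241500) − (96270) = 197600 Pa.

P₂ ≈ 197.6 kPa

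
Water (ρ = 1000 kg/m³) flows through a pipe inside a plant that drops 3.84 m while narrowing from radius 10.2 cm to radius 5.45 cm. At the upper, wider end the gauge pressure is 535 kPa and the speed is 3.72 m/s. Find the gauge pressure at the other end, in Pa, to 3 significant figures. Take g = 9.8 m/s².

Continuity gives A₁v₁ = A₂v₂, so v₂ = (327 cm²)/(93.3 cm²) × 3.72 m/s = 13.0 m/s.
Energy conservation along the streamline gives P₂ = P₁ − ½ρ(v₂² − v₁²) − ρg(h₂ − h₁).
P₂ = 535000 + ½·1000·(3.72² − 13.0²) − 1000·9.8·(−3.84) = 535000 + (-78000) − (-37600) = 495000 Pa.

495000 Pa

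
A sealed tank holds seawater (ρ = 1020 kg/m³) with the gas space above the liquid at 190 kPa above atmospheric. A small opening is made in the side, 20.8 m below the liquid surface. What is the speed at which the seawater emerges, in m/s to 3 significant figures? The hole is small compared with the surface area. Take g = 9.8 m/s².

27.9 m/s

Take point 1 at the surface (v₁ ≈ 0) and point 2 at the hole (at atmospheric pressure). Bernoulli: P₁ + ρg h = P_atm + ½ρv₂².
With P₁ − P_atm = 190000 Pa, v₂ = √(2gh + 2ΔP/ρ) = √(2·9.8·20.8 + 2·190000/1020) = 27.9 m/s.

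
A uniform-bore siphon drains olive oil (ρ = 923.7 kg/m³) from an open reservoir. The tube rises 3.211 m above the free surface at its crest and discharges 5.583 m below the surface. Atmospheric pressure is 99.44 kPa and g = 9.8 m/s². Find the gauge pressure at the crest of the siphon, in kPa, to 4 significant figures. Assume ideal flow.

P_gauge = -79.61 kPa

From the surface to the outlet (both open to atmosphere, surface at rest): v = √(2g·h_out) = √(2·9.8·5.583) = 10.46 m/s.
The bore is uniform, so the speed at the crest is the same v. Bernoulli surface→crest: P_atm = P_top + ½ρv² + ρg·h_top.
P_top = 99440 − ½·923.7·10.46² − 923.7·9.8·3.211 = 19830 Pa. So P_gauge = P_top − P_atm = -79610 Pa.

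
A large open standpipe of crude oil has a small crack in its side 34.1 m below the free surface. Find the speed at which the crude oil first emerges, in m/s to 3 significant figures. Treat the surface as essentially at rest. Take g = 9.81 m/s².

The surface is effectively still and both ends are open, so ½v² = gh and v = √(2·9.81·34.1) = 25.9 m/s.

25.9 m/s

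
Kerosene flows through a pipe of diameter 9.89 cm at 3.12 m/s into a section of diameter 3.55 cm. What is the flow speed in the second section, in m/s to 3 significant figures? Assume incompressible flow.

v₂ = 24.2 m/s

Continuity gives A₁v₁ = A₂v₂, so v₂ = (76.8 cm²)/(9.90 cm²) × 3.12 m/s = 24.2 m/s.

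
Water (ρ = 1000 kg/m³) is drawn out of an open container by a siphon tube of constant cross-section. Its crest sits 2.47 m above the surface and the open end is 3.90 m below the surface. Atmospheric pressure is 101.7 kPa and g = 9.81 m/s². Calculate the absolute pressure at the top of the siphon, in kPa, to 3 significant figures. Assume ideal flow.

From the surface to the outlet (both open to atmosphere, surface at rest): v = √(2g·h_out) = √(2·9.81·3.90) = 8.75 m/s.
With constant cross-section the crest speed equals v; applying Bernoulli from the surface up to the crest, P_top = P_atm − ½ρv² − ρg·h_top.
P_top = 101700 − ½·1000·8.75² − 1000·9.81·2.47 = 39200 Pa.

39.2 kPa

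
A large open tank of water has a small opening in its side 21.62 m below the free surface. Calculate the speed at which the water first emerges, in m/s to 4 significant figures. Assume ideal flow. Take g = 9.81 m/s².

The surface is effectively still and both ends are open, so ½v² = gh and v = √(2·9.81·21.62) = 20.60 m/s.

v = 20.60 m/s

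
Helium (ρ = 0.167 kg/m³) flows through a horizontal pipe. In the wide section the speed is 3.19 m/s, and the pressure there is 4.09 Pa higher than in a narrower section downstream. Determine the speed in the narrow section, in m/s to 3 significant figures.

Horizontal Bernoulli: P₁ + ½ρv₁² = P₂ + ½ρv₂², so v₂² = v₁² + 2(P₁ − P₂)/ρ.
v₂ = √(3.19² + 2·4.09/0.167) = √(10.2 + 49.0) = 7.69 m/s.

v₂ = 7.69 m/s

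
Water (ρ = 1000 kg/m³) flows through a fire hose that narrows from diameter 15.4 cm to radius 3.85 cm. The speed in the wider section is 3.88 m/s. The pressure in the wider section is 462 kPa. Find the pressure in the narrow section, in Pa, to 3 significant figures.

P₂ = 349000 Pa

By continuity, v₂ = v₁·A₁/A₂ = 3.88·(186/46.6) = 15.5 m/s.
Along the horizontal streamline, P + ½ρv² is constant.
P₂ = P₁ − ½ρ(v₂² − v₁²) = 462000 − ½·1000·(15.5² − 3.88²) = 462000 − 113000 = 349000 Pa.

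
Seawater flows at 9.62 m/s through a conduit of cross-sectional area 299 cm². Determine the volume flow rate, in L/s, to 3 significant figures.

Q = A·v = 0.0299 m² × 9.62 m/s = 0.288 m³/s.
Converting: 0.288 m³/s × 1000 = 288 L/s.

Q = 288 L/s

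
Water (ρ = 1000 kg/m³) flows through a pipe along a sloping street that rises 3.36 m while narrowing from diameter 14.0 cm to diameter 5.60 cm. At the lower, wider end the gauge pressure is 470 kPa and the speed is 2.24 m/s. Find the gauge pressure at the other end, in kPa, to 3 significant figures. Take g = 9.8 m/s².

Continuity gives A₁v₁ = A₂v₂, so v₂ = (154 cm²)/(24.6 cm²) × 2.24 m/s = 14.0 m/s.
Bernoulli: P₁ + ½ρv₁² + ρg h₁ = P₂ + ½ρv₂² + ρg h₂, so P₂ = P₁ + ½ρ(v₁² − v₂²) − ρg(h₂ − h₁).
P₂ = 470000 + ½·1000·(2.24² − 14.0²) − 1000·9.8·(+3.36) = 470000 + (-95500) − (32900) = 342000 Pa.

P₂ ≈ 342 kPa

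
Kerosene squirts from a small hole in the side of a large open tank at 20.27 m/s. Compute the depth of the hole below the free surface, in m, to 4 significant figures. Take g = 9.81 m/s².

Torricelli: v = √(2gh), so h = v²/(2g).
h = 20.27²/(2·9.81) = 410.9/19.62 = 20.94 m.

h ≈ 20.94 m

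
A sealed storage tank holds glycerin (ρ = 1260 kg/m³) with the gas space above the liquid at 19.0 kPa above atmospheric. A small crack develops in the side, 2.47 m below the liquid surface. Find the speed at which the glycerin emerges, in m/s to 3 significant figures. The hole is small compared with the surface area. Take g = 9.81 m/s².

v = 8.87 m/s

Take point 1 at the surface (v₁ ≈ 0) and point 2 at the hole (at atmospheric pressure). Bernoulli: P₁ + ρg h = P_atm + ½ρv₂².
With P₁ − P_atm = 19000 Pa, v₂ = √(2gh + 2ΔP/ρ) = √(2·9.81·2.47 + 2·19000/1260) = 8.87 m/s.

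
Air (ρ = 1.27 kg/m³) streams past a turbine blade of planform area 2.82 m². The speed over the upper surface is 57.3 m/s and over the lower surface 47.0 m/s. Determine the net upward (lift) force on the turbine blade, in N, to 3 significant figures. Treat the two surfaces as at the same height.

1920 N

From P + ½ρv² = const at equal height, P_low − P_up = ½ρ(v_up² − v_low²).
ΔP = ½·1.27·(57.3² − 47.0²) = 682 Pa.
Lift = ΔP · A = 682 × 2.82 = 1920 N.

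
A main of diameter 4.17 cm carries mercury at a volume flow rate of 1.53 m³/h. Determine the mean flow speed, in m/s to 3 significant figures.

v = 0.311 m/s

Q = 1.53 m³/h = 0.000425 m³/s.
v = Q/A = 0.000425 / 0.00137 = 0.311 m/s.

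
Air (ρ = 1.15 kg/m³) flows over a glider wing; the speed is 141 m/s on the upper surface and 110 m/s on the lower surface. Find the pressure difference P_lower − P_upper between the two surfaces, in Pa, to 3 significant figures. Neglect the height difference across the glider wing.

The pressure is lower where the speed is higher: ΔP = ½ρ(v_up² − v_low²).
ΔP = ½·1.15·(141² − 110²) = 4470 Pa.

4470 Pa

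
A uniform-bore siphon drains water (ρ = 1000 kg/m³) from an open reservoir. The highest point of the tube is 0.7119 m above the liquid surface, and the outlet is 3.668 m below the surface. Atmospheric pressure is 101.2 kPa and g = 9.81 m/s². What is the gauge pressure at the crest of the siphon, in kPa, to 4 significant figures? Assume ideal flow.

P_gauge = -42.97 kPa

From the surface to the outlet (both open to atmosphere, surface at rest): v = √(2g·h_out) = √(2·9.81·3.668) = 8.483 m/s.
The bore is uniform, so the speed at the crest is the same v. Bernoulli surface→crest: P_atm = P_top + ½ρv² + ρg·h_top.
P_top = 101200 − ½·1000·8.483² − 1000·9.81·0.7119 = 58230 Pa. So P_gauge = P_top − P_atm = -42970 Pa.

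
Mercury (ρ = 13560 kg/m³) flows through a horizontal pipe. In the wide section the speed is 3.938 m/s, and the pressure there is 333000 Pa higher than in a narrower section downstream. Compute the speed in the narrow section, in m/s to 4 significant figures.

Horizontal Bernoulli: P₁ + ½ρv₁² = P₂ + ½ρv₂², so v₂² = v₁² + 2(P₁ − P₂)/ρ.
v₂ = √(3.938² + 2·333000/13560) = √(15.51 + 49.12) = 8.039 m/s.

8.039 m/s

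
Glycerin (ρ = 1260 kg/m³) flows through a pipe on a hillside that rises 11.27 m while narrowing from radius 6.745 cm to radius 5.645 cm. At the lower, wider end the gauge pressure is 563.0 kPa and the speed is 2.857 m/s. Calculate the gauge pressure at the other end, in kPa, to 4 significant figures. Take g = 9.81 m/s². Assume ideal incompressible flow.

Continuity gives A₁v₁ = A₂v₂, so v₂ = (142.9 cm²)/(100.1 cm²) × 2.857 m/s = 4.079 m/s.
Energy conservation along the streamline gives P₂ = P₁ − ½ρ(v₂² − v₁²) − ρg(h₂ − h₁).
P₂ = 563000 + ½·1260·(2.857² − 4.079²) − 1260·9.81·(+11.27) = 563000 + (-5339) − (139300) = 418400 Pa.

P₂ ≈ 418.4 kPa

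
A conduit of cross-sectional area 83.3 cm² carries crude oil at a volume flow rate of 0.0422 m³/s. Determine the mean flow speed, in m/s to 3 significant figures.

v ≈ 5.07 m/s

Q = 0.0422 m³/s = 0.0422 m³/s.
v = Q/A = 0.0422 / 0.00833 = 5.07 m/s.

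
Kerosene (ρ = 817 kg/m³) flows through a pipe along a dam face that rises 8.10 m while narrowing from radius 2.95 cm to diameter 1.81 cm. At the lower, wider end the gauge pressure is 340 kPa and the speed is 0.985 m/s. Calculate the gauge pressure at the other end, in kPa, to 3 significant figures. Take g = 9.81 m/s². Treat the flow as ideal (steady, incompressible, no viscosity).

Continuity gives A₁v₁ = A₂v₂, so v₂ = (27.3 cm²)/(2.57 cm²) × 0.985 m/s = 10.5 m/s.
Applying Bernoulli between the two ends and solving for P₂: P₂ = P₁ + ½ρ(v₁² − v₂²) − ρgΔh.
P₂ = 340000 + ½·817·(0.985² − 10.5²) − 817·9.81·(+8.10) = 340000 + (-44400) − (64900) = 231000 Pa.

P₂ ≈ 231 kPa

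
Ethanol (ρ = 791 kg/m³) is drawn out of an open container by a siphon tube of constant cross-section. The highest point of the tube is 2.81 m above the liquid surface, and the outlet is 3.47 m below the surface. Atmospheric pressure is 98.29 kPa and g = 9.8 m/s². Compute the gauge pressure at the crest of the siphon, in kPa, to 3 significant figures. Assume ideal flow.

P_gauge = -48.7 kPa

From the surface to the outlet (both open to atmosphere, surface at rest): v = √(2g·h_out) = √(2·9.8·3.47) = 8.25 m/s.
Continuity keeps v the same throughout the tube; from surface to crest, P_atm + 0 = P_top + ½ρv² + ρg·h_top.
P_top = 98290 − ½·791·8.25² − 791·9.8·2.81 = 49600 Pa. So P_gauge = P_top − P_atm = -48700 Pa.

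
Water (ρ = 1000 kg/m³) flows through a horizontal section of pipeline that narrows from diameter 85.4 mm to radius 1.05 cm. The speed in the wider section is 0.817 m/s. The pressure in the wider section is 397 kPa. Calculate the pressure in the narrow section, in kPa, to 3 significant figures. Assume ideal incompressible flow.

P₂ ≈ 306 kPa

The volume flow rate is constant, so v₂ = (A₁/A₂)v₁ = (57.3/3.46)·0.817 = 13.5 m/s.
The pipe is horizontal, so Bernoulli reduces to P₁ + ½ρv₁² = P₂ + ½ρv₂².
P₂ = P₁ − ½ρ(v₂² − v₁²) = 397000 − ½·1000·(13.5² − 0.817²) = 397000 − 90900 = 306000 Pa.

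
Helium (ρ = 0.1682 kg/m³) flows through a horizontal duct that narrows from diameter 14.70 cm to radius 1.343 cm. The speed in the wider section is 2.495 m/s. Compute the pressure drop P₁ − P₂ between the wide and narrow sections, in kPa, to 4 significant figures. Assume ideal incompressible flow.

The volume flow rate is constant, so v₂ = (A₁/A₂)v₁ = (169.7/5.666)·2.495 = 74.73 m/s.
The pipe is horizontal, so Bernoulli reduces to P₁ + ½ρv₁² = P₂ + ½ρv₂².
P₁ − P₂ = ½·0.1682·(74.73² − 2.495²) = ½·0.1682·5578 = 469.1 Pa.

ΔP ≈ 0.4691 kPa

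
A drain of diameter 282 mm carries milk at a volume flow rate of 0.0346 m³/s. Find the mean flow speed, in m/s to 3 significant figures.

0.554 m/s

Q = 0.0346 m³/s = 0.0346 m³/s.
v = Q/A = 0.0346 / 0.0625 = 0.554 m/s.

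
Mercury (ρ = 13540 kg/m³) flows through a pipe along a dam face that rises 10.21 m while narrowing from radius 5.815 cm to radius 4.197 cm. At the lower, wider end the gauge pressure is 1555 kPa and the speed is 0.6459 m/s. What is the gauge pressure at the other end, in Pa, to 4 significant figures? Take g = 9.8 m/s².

Mass conservation (A₁v₁ = A₂v₂) gives v₂ = 0.6459 × 106.2/55.34 = 1.240 m/s.
Energy conservation along the streamline gives P₂ = P₁ − ½ρ(v₂² − v₁²) − ρg(h₂ − h₁).
P₂ = 1555000 + ½·13540·(0.6459² − 1.240²) − 13540·9.8·(+10.21) = 1555000 + (-7584) − (1355000) = 192600 Pa.

P₂ ≈ 192600 Pa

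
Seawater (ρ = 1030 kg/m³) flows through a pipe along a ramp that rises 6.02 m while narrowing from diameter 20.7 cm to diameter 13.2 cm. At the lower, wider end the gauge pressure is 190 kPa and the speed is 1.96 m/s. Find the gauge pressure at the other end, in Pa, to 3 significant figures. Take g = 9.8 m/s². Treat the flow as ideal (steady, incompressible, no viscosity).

P₂ ≈ 119000 Pa

Continuity gives A₁v₁ = A₂v₂, so v₂ = (337 cm²)/(137 cm²) × 1.96 m/s = 4.82 m/s.
Bernoulli: P₁ + ½ρv₁² + ρg h₁ = P₂ + ½ρv₂² + ρg h₂, so P₂ = P₁ + ½ρ(v₁² − v₂²) − ρg(h₂ − h₁).
P₂ = 190000 + ½·1030·(1.96² − 4.82²) − 1030·9.8·(+6.02) = 190000 + (-9990) − (60800) = 119000 Pa.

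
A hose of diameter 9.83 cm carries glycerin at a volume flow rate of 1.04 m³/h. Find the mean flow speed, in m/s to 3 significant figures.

Q = 1.04 m³/h = 0.000289 m³/s.
v = Q/A = 0.000289 / 0.00759 = 0.0381 m/s.

v = 0.0381 m/s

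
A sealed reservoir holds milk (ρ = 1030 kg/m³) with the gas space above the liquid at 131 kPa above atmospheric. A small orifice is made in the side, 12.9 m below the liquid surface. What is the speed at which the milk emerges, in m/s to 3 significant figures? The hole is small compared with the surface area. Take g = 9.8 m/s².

v = 22.5 m/s

Take point 1 at the surface (v₁ ≈ 0) and point 2 at the hole (at atmospheric pressure). Bernoulli: P₁ + ρg h = P_atm + ½ρv₂².
With P₁ − P_atm = 131000 Pa, v₂ = √(2gh + 2ΔP/ρ) = √(2·9.8·12.9 + 2·131000/1030) = 22.5 m/s.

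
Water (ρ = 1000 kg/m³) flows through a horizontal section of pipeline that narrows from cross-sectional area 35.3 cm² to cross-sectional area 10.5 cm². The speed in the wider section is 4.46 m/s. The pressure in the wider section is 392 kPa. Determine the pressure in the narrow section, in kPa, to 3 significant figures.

P₂ ≈ 290 kPa

The volume flow rate is constant, so v₂ = (A₁/A₂)v₁ = (35.3/10.5)·4.46 = 15.0 m/s.
Along the horizontal streamline, P + ½ρv² is constant.
P₂ = P₁ − ½ρ(v₂² − v₁²) = 392000 − ½·1000·(15.0² − 4.46²) = 392000 − 102000 = 290000 Pa.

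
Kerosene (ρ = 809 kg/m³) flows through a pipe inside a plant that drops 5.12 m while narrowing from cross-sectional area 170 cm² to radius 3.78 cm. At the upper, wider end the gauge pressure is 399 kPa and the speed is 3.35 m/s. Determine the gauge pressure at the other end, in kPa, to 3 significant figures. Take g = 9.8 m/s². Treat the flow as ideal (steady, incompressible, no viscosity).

By continuity, v₂ = v₁·A₁/A₂ = 3.35·(170/44.9) = 12.7 m/s.
Applying Bernoulli between the two ends and solving for P₂: P₂ = P₁ + ½ρ(v₁² − v₂²) − ρgΔh.
P₂ = 399000 + ½·809·(3.35² − 12.7²) − 809·9.8·(−5.12) = 399000 + (-60600) − (-40600) = 379000 Pa.

P₂ ≈ 379 kPa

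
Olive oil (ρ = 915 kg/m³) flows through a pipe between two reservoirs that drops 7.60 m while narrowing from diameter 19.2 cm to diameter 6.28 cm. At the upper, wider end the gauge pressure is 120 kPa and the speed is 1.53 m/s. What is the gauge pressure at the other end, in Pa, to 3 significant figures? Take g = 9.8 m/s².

95600 Pa

By continuity, v₂ = v₁·A₁/A₂ = 1.53·(290/31.0) = 14.3 m/s.
Energy conservation along the streamline gives P₂ = P₁ − ½ρ(v₂² − v₁²) − ρg(h₂ − h₁).
P₂ = 120000 + ½·915·(1.53² − 14.3²) − 915·9.8·(−7.60) = 120000 + (-92500) − (-68100) = 95600 Pa.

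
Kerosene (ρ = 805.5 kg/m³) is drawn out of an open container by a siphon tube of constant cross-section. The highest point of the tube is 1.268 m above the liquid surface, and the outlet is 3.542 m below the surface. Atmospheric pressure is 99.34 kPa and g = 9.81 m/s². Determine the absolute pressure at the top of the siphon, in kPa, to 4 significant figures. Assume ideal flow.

61.33 kPa

The outlet speed comes from Torricelli: v = √(2g·3.542) = 8.336 m/s.
The bore is uniform, so the speed at the crest is the same v. Bernoulli surface→crest: P_atm = P_top + ½ρv² + ρg·h_top.
P_top = 99340 − ½·805.5·8.336² − 805.5·9.81·1.268 = 61330 Pa.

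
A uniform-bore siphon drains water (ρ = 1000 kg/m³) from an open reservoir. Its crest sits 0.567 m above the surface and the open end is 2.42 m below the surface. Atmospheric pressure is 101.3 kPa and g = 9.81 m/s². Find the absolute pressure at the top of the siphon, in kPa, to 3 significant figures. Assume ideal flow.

P_top ≈ 72.0 kPa

The outlet speed comes from Torricelli: v = √(2g·2.42) = 6.89 m/s.
With constant cross-section the crest speed equals v; applying Bernoulli from the surface up to the crest, P_top = P_atm − ½ρv² − ρg·h_top.
P_top = 101300 − ½·1000·6.89² − 1000·9.81·0.567 = 72000 Pa.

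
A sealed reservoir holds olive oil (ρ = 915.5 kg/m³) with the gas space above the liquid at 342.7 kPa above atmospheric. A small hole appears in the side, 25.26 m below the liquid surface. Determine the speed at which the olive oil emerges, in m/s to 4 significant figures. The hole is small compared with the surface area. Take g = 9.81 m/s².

Take point 1 at the surface (v₁ ≈ 0) and point 2 at the hole (at atmospheric pressure). Bernoulli: P₁ + ρg h = P_atm + ½ρv₂².
With P₁ − P_atm = 342700 Pa, v₂ = √(2gh + 2ΔP/ρ) = √(2·9.81·25.26 + 2·342700/915.5) = 35.27 m/s.

v = 35.27 m/s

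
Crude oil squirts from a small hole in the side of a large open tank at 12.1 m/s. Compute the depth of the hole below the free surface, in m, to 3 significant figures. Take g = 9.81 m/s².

For a small hole in a large open tank, ½v² = gh, giving h = v²/(2g).
h = 12.1²/(2·9.81) = 146/19.62 = 7.46 m.

h ≈ 7.46 m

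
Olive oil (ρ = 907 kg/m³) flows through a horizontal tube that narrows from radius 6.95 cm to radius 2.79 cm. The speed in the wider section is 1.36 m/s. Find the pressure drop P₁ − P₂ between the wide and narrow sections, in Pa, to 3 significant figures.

Continuity gives A₁v₁ = A₂v₂, so v₂ = (152 cm²)/(24.5 cm²) × 1.36 m/s = 8.44 m/s.
The pipe is horizontal, so Bernoulli reduces to P₁ + ½ρv₁² = P₂ + ½ρv₂².
P₁ − P₂ = ½·907·(8.44² − 1.36²) = ½·907·69.4 = 31500 Pa.

31500 Pa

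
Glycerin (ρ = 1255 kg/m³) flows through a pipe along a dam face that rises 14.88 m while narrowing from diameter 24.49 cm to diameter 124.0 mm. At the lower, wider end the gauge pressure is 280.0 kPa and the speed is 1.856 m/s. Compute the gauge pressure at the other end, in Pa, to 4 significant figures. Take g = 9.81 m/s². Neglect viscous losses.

66080 Pa

Continuity gives A₁v₁ = A₂v₂, so v₂ = (471.1 cm²)/(120.8 cm²) × 1.856 m/s = 7.240 m/s.
Energy conservation along the streamline gives P₂ = P₁ − ½ρ(v₂² − v₁²) − ρg(h₂ − h₁).
P₂ = 280000 + ½·1255·(1.856² − 7.240²) − 1255·9.81·(+14.88) = 280000 + (-30730) − (183200) = 66080 Pa.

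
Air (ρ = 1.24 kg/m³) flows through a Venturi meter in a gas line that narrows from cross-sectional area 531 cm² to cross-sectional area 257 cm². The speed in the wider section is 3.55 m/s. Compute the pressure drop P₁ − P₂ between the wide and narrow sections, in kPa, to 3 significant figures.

The volume flow rate is constant, so v₂ = (A₁/A₂)v₁ = (531/257)·3.55 = 7.33 m/s.
With no height change, Bernoulli's equation is P₁ + ½ρv₁² = P₂ + ½ρv₂².
P₁ − P₂ = ½·1.24·(7.33² − 3.55²) = ½·1.24·41.2 = 25.5 Pa.

ΔP = 0.0255 kPa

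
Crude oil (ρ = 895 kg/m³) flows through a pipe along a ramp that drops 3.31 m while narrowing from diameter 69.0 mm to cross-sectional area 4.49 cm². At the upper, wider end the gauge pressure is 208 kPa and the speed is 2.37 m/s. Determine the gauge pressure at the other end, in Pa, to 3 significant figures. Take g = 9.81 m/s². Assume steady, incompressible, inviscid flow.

The volume flow rate is constant, so v₂ = (A₁/A₂)v₁ = (37.4/4.49)·2.37 = 19.7 m/s.
Energy conservation along the streamline gives P₂ = P₁ − ½ρ(v₂² − v₁²) − ρg(h₂ − h₁).
P₂ = 208000 + ½·895·(2.37² − 19.7²) − 895·9.81·(−3.31) = 208000 + (-172000) − (-29100) = 65200 Pa.

65200 Pa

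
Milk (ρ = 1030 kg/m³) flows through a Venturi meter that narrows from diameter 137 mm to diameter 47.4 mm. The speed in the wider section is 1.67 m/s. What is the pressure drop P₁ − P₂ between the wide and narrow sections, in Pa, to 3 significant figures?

By continuity, v₂ = v₁·A₁/A₂ = 1.67·(147/17.6) = 14.0 m/s.
Along the horizontal streamline, P + ½ρv² is constant.
P₁ − P₂ = ½·1030·(14.0² − 1.67²) = ½·1030·192 = 98800 Pa.

ΔP = 98800 Pa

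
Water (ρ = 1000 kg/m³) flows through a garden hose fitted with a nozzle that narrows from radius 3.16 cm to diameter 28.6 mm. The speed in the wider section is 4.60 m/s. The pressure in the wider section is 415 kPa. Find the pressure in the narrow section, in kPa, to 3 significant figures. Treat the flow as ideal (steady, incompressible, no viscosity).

By continuity, v₂ = v₁·A₁/A₂ = 4.60·(31.4/6.42) = 22.5 m/s.
With no height change, Bernoulli's equation is P₁ + ½ρv₁² = P₂ + ½ρv₂².
P₂ = P₁ − ½ρ(v₂² − v₁²) = 415000 − ½·1000·(22.5² − 4.60²) = 415000 − 242000 = 173000 Pa.

P₂ ≈ 173 kPa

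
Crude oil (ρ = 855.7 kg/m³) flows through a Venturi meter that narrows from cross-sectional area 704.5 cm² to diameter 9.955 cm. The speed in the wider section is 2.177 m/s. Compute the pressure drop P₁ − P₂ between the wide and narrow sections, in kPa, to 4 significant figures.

Continuity gives A₁v₁ = A₂v₂, so v₂ = (704.5 cm²)/(77.83 cm²) × 2.177 m/s = 19.70 m/s.
Along the horizontal streamline, P + ½ρv² is constant.
P₁ − P₂ = ½·855.7·(19.70² − 2.177²) = ½·855.7·383.5 = 164100 Pa.

ΔP ≈ 164.1 kPa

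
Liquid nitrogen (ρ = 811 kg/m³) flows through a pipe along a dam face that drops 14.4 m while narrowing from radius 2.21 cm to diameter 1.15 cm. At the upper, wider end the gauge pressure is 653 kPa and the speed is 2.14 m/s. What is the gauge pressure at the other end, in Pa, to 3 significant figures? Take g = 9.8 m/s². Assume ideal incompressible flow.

The volume flow rate is constant, so v₂ = (A₁/A₂)v₁ = (15.3/1.04)·2.14 = 31.6 m/s.
Applying Bernoulli between the two ends and solving for P₂: P₂ = P₁ + ½ρ(v₁² − v₂²) − ρgΔh.
P₂ = 653000 + ½·811·(2.14² − 31.6²) − 811·9.8·(−14.4) = 653000 + (-403000) − (-114000) = 364000 Pa.

P₂ = 364000 Pa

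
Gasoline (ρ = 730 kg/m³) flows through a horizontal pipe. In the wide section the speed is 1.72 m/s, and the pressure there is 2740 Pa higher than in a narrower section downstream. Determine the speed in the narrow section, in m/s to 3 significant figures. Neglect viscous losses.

Horizontal Bernoulli: P₁ + ½ρv₁² = P₂ + ½ρv₂², so v₂² = v₁² + 2(P₁ − P₂)/ρ.
v₂ = √(1.72² + 2·2740/730) = √(2.96 + 7.51) = 3.24 m/s.

3.24 m/s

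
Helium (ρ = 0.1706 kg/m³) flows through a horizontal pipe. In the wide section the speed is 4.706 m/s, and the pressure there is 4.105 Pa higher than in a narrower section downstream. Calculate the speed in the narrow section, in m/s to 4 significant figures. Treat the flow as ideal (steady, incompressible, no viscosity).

Along the level pipe P + ½ρv² is conserved, hence v₂² = v₁² + 2(P₁ − P₂)/ρ.
v₂ = √(4.706² + 2·4.105/0.1706) = √(22.15 + 48.12) = 8.383 m/s.

v₂ ≈ 8.383 m/s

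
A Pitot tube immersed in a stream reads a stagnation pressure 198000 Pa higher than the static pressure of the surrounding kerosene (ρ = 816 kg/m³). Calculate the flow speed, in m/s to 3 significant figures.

The dynamic pressure equals the rise in static pressure at the stagnation point: ΔP = ½ρv².
v = √(2ΔP/ρ) = √(2·198000/816) = 22.0 m/s.

22.0 m/s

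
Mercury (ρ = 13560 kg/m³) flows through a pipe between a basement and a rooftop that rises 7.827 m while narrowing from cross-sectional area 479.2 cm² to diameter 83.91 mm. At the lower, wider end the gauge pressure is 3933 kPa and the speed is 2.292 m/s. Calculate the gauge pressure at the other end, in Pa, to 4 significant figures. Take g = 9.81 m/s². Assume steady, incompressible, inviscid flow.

P₂ ≈ 252800 Pa

The volume flow rate is constant, so v₂ = (A₁/A₂)v₁ = (479.2/55.30)·2.292 = 19.86 m/s.
Energy conservation along the streamline gives P₂ = P₁ − ½ρ(v₂² − v₁²) − ρg(h₂ − h₁).
P₂ = 3933000 + ½·13560·(2.292² − 19.86²) − 13560·9.81·(+7.827) = 3933000 + (-2639000) − (1041000) = 252800 Pa.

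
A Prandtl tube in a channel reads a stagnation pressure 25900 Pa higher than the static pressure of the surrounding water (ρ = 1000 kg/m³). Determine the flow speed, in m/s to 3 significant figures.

At the stagnation point the flow is brought to rest, so Bernoulli gives P_stag − P_static = ½ρv².
v = √(2ΔP/ρ) = √(2·25900/1000) = 7.20 m/s.

v ≈ 7.20 m/s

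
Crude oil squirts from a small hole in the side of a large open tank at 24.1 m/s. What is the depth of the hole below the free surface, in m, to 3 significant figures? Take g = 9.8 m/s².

h = 29.6 m

Torricelli: v = √(2gh), so h = v²/(2g).
h = 24.1²/(2·9.8) = 581/19.60 = 29.6 m.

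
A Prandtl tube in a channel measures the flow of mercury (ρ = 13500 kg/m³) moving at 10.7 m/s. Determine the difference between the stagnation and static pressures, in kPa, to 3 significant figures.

ΔP = 773 kPa

The dynamic pressure equals the rise in static pressure at the stagnation point: ΔP = ½ρv².
ΔP = ½·13500·10.7² = 773000 Pa.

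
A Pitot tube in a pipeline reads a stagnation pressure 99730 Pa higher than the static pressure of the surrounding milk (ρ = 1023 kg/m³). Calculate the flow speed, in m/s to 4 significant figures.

v ≈ 13.96 m/s

The dynamic pressure equals the rise in static pressure at the stagnation point: ΔP = ½ρv².
v = √(2ΔP/ρ) = √(2·99730/1023) = 13.96 m/s.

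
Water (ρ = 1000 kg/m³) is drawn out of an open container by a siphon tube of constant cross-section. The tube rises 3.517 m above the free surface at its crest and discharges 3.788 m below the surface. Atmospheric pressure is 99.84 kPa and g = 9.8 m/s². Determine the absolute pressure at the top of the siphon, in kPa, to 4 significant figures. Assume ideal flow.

Bernoulli surface→outlet gives ½v² = g·h_out, so v = √(2·9.8·3.788) = 8.617 m/s.
The bore is uniform, so the speed at the crest is the same v. Bernoulli surface→crest: P_atm = P_top + ½ρv² + ρg·h_top.
P_top = 99840 − ½·1000·8.617² − 1000·9.8·3.517 = 28250 Pa.

P_top ≈ 28.25 kPa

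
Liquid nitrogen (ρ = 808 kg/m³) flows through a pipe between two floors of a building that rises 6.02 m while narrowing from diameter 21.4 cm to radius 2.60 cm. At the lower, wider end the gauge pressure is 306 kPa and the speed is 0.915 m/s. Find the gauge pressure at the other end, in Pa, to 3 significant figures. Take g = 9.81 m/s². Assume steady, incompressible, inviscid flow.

P₂ ≈ 162000 Pa

Mass conservation (A₁v₁ = A₂v₂) gives v₂ = 0.915 × 360/21.2 = 15.5 m/s.
Bernoulli: P₁ + ½ρv₁² + ρg h₁ = P₂ + ½ρv₂² + ρg h₂, so P₂ = P₁ + ½ρ(v₁² − v₂²) − ρg(h₂ − h₁).
P₂ = 306000 + ½·808·(0.915² − 15.5²) − 808·9.81·(+6.02) = 306000 + (-96700) − (47700) = 162000 Pa.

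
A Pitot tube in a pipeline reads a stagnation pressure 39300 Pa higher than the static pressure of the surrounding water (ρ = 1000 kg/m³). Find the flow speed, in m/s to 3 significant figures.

At the stagnation point the flow is brought to rest, so Bernoulli gives P_stag − P_static = ½ρv².
v = √(2ΔP/ρ) = √(2·39300/1000) = 8.87 m/s.

v ≈ 8.87 m/s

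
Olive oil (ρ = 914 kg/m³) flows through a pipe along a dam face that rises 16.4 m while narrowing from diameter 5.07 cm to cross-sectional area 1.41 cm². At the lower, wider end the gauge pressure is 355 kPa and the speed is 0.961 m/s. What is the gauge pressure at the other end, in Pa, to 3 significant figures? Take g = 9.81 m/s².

Mass conservation (A₁v₁ = A₂v₂) gives v₂ = 0.961 × 20.2/1.41 = 13.8 m/s.
Energy conservation along the streamline gives P₂ = P₁ − ½ρ(v₂² − v₁²) − ρg(h₂ − h₁).
P₂ = 355000 + ½·914·(0.961² − 13.8²) − 914·9.81·(+16.4) = 355000 + (-86100) − (147000) = 122000 Pa.

P₂ ≈ 122000 Pa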